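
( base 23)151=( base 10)645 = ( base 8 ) 1205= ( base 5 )10040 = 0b1010000101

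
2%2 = 0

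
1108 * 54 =59832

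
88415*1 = 88415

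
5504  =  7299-1795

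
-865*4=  - 3460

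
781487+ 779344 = 1560831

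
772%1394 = 772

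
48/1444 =12/361= 0.03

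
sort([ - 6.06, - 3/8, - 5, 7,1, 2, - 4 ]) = [ - 6.06, - 5, - 4, - 3/8, 1,  2,7 ]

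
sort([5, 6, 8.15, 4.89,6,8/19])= [8/19, 4.89, 5, 6, 6, 8.15]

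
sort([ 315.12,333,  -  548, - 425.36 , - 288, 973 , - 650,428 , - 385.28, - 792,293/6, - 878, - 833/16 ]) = [ - 878, - 792 ,- 650,-548, - 425.36, -385.28, - 288, - 833/16,293/6,315.12, 333,428, 973] 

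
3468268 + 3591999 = 7060267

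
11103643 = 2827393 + 8276250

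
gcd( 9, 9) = 9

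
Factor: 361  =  19^2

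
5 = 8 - 3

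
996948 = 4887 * 204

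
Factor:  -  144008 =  - 2^3*47^1 * 383^1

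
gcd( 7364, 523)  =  1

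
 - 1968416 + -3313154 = -5281570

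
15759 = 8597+7162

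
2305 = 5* 461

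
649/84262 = 649/84262 = 0.01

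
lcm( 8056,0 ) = 0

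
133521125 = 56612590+76908535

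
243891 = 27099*9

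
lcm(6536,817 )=6536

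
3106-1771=1335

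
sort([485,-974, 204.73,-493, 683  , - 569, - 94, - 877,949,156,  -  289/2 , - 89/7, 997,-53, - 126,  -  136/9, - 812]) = [-974, - 877,-812,  -  569,-493, - 289/2,  -  126,  -  94, - 53, - 136/9,-89/7, 156, 204.73,485,683,949, 997 ] 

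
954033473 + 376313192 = 1330346665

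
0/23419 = 0 = 0.00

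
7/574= 1/82 = 0.01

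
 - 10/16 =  - 1 + 3/8 = - 0.62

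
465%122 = 99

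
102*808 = 82416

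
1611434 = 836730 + 774704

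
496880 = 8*62110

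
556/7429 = 556/7429 = 0.07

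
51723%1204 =1155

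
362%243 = 119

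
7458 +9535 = 16993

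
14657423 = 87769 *167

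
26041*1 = 26041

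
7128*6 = 42768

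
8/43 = 8/43  =  0.19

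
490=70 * 7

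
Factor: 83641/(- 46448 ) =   -  2^( - 4 )*2903^( - 1)*83641^1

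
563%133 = 31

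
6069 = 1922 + 4147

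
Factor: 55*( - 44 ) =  - 2^2*5^1*11^2 = -  2420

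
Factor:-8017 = - 8017^1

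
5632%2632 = 368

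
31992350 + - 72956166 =-40963816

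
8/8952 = 1/1119 = 0.00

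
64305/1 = 64305 = 64305.00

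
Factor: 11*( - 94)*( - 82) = 84788 = 2^2*11^1*41^1 * 47^1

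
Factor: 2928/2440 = 2^1*3^1*5^( - 1) = 6/5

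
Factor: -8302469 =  - 7^1 *1186067^1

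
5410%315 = 55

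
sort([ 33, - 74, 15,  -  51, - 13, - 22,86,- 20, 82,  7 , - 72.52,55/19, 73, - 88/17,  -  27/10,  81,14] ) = [ - 74,-72.52, - 51, - 22, - 20,  -  13, - 88/17,- 27/10 , 55/19,7, 14, 15, 33, 73,81,82, 86]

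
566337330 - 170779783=395557547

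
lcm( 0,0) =0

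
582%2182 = 582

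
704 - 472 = 232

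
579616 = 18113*32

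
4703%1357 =632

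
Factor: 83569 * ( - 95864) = -2^3* 23^1*193^1*433^1*521^1 = -8011258616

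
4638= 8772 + -4134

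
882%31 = 14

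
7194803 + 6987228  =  14182031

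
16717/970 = 16717/970 = 17.23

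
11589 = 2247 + 9342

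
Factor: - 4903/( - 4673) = 4673^( - 1 ) * 4903^1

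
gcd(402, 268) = 134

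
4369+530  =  4899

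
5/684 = 5/684   =  0.01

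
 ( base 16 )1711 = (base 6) 43201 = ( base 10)5905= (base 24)a61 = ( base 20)EF5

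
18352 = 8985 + 9367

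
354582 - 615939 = - 261357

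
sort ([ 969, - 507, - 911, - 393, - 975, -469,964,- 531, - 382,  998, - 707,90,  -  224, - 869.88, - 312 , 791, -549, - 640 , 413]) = [ - 975, - 911, - 869.88, - 707, - 640, - 549, - 531, - 507, - 469, - 393, - 382,  -  312, - 224,90, 413,791,964,969,998 ] 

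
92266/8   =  46133/4= 11533.25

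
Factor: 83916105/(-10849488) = -2151695/278192 = -2^(-4)*5^1*7^1*13^1*4729^1*17387^(- 1 )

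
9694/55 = 9694/55 = 176.25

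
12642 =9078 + 3564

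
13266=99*134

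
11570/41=282 + 8/41 = 282.20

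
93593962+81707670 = 175301632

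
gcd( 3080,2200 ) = 440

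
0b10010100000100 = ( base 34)86O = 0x2504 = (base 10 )9476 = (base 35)7PQ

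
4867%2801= 2066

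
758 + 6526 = 7284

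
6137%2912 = 313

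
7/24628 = 7/24628 = 0.00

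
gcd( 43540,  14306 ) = 622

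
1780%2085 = 1780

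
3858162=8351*462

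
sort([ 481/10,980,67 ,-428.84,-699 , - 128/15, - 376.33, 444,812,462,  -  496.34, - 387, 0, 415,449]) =[ - 699, - 496.34,  -  428.84, - 387 , - 376.33, -128/15,  0 , 481/10,67,415,444, 449  ,  462,  812,980] 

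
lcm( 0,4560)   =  0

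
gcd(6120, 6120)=6120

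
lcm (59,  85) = 5015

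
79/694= 79/694 =0.11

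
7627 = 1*7627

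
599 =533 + 66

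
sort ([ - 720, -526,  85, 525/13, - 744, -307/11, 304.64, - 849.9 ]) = [-849.9,  -  744, - 720, - 526,-307/11, 525/13, 85  ,  304.64]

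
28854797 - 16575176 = 12279621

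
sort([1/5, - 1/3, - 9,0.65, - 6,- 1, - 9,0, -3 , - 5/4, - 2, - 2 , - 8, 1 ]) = [ - 9, - 9, - 8, - 6, - 3, - 2, - 2, - 5/4, -1, - 1/3,0,  1/5,0.65, 1]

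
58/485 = 58/485 = 0.12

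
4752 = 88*54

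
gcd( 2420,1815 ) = 605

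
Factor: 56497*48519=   2741177943 = 3^4*7^2 *599^1*1153^1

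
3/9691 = 3/9691 = 0.00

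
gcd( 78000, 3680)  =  80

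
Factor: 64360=2^3 * 5^1*1609^1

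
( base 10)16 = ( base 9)17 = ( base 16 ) 10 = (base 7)22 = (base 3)121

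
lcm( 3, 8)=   24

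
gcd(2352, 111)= 3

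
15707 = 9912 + 5795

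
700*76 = 53200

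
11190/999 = 11+ 67/333 = 11.20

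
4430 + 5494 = 9924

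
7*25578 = 179046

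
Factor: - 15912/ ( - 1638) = 68/7 = 2^2*7^( - 1)*17^1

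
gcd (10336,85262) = 2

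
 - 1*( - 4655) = 4655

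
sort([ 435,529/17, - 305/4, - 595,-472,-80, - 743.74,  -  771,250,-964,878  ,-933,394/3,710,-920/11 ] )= [- 964, - 933,-771, - 743.74 ,-595, - 472,-920/11, - 80 ,-305/4,529/17,394/3, 250,435, 710,878]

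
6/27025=6/27025 = 0.00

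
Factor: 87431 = 17^1*  37^1*139^1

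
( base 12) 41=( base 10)49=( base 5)144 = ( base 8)61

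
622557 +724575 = 1347132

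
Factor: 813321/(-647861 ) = -3^5*3347^1 *647861^( - 1)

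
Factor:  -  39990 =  - 2^1*3^1*5^1*31^1*43^1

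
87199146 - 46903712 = 40295434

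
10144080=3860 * 2628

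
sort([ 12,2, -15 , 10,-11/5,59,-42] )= [ - 42,  -  15,  -  11/5, 2 , 10,12,59 ]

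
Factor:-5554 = -2^1*2777^1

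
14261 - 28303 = - 14042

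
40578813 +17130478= 57709291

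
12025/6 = 12025/6 = 2004.17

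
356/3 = 118 + 2/3 = 118.67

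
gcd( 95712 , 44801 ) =1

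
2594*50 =129700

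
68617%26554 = 15509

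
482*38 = 18316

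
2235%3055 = 2235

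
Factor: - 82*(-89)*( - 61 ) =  - 2^1*41^1* 61^1*89^1 = - 445178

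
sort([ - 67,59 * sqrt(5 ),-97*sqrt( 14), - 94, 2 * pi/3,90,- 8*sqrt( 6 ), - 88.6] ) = [ -97*sqrt(14 ),  -  94,  -  88.6,-67,-8*sqrt( 6),2*pi/3, 90, 59 * sqrt( 5)]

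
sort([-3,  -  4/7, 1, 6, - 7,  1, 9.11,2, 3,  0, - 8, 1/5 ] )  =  [- 8,- 7, - 3,-4/7, 0,  1/5,  1,1, 2, 3, 6, 9.11]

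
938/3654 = 67/261 = 0.26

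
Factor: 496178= 2^1*248089^1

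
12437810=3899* 3190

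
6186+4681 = 10867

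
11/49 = 11/49 =0.22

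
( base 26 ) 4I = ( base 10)122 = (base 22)5C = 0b1111010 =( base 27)4e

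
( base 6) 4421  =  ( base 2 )1111111101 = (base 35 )T6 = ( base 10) 1021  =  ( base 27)1am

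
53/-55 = -1 +2/55 = -0.96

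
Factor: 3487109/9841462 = 2^(-1) * 89^1*211^( - 1)*23321^( - 1 )*39181^1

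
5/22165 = 1/4433 = 0.00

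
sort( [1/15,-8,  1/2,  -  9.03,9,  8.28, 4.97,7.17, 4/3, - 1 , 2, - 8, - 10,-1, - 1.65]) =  [ - 10, -9.03, - 8, - 8, - 1.65, - 1,  -  1 , 1/15,1/2,4/3, 2 , 4.97,  7.17,8.28,9 ]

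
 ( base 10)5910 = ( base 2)1011100010110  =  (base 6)43210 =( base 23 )b3m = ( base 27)82O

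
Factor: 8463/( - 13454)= -2^( - 1 )*3^1*13^1*31^( - 1 )=-39/62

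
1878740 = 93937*20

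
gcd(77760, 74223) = 27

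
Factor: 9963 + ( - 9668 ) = 5^1*59^1  =  295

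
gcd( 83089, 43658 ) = 1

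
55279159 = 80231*689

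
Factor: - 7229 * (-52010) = 2^1*5^1*7^1 * 743^1 * 7229^1  =  375980290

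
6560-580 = 5980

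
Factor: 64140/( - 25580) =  -3207/1279 = -3^1*1069^1*1279^( - 1)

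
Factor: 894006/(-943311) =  - 2^1*3^1*89^( - 1 )*3533^(-1 )*49667^1 = - 298002/314437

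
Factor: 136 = 2^3 * 17^1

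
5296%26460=5296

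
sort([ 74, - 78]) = [-78,74 ] 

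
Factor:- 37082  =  -2^1*18541^1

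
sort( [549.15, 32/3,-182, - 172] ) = [ - 182,-172,32/3, 549.15]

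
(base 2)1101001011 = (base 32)qb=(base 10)843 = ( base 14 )443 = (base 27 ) 146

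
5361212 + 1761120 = 7122332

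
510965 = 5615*91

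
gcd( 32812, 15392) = 52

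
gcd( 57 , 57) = 57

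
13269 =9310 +3959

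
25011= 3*8337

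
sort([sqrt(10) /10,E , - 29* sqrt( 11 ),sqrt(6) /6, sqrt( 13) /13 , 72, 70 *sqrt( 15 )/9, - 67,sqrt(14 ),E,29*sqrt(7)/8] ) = [-29*sqrt( 11 ), - 67,sqrt(13)/13, sqrt( 10)/10,sqrt ( 6) /6 , E,E,sqrt(14), 29*sqrt (7)/8,70*sqrt(15 ) /9,72 ]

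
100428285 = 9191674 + 91236611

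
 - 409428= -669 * 612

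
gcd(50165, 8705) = 5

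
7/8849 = 7/8849 = 0.00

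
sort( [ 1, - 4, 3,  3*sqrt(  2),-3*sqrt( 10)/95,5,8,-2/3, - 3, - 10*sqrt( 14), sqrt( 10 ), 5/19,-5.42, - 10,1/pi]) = [ - 10*sqrt( 14), - 10, - 5.42,-4,- 3,-2/3,  -  3 * sqrt(10)/95, 5/19, 1/pi, 1, 3,sqrt(10), 3*sqrt(2 ), 5, 8]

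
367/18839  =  367/18839= 0.02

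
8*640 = 5120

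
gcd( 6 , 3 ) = 3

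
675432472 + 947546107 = 1622978579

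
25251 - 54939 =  - 29688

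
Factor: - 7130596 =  - 2^2 * 11^1*162059^1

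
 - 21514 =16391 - 37905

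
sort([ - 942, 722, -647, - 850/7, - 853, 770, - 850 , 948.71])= [ - 942,-853,- 850, - 647, - 850/7,722,770, 948.71]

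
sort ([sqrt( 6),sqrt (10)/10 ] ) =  [ sqrt (10 ) /10, sqrt( 6)]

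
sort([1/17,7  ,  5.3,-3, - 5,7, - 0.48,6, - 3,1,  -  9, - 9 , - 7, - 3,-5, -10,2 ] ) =[-10, - 9, - 9, - 7, - 5,- 5, - 3, - 3, - 3, - 0.48,1/17,1,2,5.3,6, 7,7 ]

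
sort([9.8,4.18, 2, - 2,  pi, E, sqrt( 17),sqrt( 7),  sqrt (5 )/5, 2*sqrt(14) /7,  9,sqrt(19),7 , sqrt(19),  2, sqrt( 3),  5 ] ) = [ - 2 , sqrt(5 ) /5, 2*sqrt (14)/7,sqrt( 3 ),2,2, sqrt( 7), E, pi , sqrt ( 17 ), 4.18, sqrt( 19),sqrt(19 ),5, 7,9,  9.8 ]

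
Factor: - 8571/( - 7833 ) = 2857/2611 = 7^( - 1 )*373^( - 1)*2857^1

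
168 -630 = -462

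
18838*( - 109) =-2053342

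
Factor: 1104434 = 2^1*552217^1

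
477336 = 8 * 59667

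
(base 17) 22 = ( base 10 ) 36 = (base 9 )40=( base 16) 24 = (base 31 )15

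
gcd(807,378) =3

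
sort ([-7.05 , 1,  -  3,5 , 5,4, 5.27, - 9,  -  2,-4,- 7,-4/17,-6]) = [ - 9,  -  7.05 , - 7,- 6, - 4, -3,- 2, - 4/17,1,4 , 5, 5,5.27 ] 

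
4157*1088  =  4522816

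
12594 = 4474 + 8120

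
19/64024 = 19/64024 = 0.00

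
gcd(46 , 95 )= 1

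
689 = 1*689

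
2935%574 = 65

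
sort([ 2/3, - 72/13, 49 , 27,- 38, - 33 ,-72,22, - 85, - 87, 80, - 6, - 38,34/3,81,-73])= [ - 87, - 85,-73,-72,-38,-38, - 33, -6, - 72/13,2/3, 34/3,22,27, 49, 80, 81 ]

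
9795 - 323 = 9472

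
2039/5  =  2039/5 = 407.80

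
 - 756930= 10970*(  -  69 )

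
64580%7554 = 4148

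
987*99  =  97713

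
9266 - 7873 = 1393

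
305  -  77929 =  - 77624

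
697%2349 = 697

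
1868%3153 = 1868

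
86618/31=2794+4/31 = 2794.13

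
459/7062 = 153/2354 = 0.06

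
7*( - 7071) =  - 49497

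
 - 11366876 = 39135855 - 50502731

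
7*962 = 6734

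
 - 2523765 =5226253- 7750018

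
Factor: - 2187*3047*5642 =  - 2^1*3^7*7^1*11^1*13^1*31^1*277^1 = - 37597097538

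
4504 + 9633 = 14137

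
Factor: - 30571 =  - 19^1*1609^1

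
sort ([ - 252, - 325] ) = [ - 325, - 252 ] 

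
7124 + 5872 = 12996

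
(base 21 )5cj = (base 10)2476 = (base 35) 20q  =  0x9ac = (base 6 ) 15244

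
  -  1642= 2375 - 4017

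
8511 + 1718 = 10229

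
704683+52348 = 757031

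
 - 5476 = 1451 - 6927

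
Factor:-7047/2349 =-3 = -3^1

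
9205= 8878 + 327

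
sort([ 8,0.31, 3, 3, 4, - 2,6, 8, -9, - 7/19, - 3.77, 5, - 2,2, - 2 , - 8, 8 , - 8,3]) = [ - 9, - 8, - 8,- 3.77, - 2, - 2, - 2, - 7/19, 0.31,2,3, 3,  3 , 4, 5, 6, 8, 8,8 ]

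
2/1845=2/1845 = 0.00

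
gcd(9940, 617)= 1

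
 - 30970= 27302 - 58272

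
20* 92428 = 1848560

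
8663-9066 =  - 403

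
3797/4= 949 + 1/4=949.25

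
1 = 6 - 5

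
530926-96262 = 434664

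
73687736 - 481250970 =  - 407563234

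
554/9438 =277/4719 = 0.06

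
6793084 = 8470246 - 1677162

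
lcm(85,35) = 595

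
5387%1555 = 722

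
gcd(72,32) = 8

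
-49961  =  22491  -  72452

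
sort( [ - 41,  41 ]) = [-41, 41] 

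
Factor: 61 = 61^1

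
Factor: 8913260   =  2^2*5^1 * 311^1*1433^1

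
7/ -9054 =- 1 + 9047/9054 = - 0.00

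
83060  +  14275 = 97335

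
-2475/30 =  - 83 + 1/2  =  - 82.50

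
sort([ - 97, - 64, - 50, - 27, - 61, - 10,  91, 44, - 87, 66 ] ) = [ - 97, -87, - 64,  -  61, - 50, - 27,-10,  44 , 66  ,  91]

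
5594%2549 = 496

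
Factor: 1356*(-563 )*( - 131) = 100009068 = 2^2 * 3^1 * 113^1*131^1*563^1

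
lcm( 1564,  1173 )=4692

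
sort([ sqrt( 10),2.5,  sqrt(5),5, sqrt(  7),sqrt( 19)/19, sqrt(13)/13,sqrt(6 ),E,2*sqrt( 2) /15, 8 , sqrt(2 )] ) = [ 2*sqrt(2)/15 , sqrt(19 )/19,sqrt(13)/13,sqrt(2 ),sqrt ( 5),sqrt( 6), 2.5, sqrt (7) , E, sqrt (10 ), 5,8]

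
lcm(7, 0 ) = 0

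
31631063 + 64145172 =95776235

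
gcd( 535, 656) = 1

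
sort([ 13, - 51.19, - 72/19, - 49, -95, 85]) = [ - 95, - 51.19,  -  49, - 72/19,13, 85] 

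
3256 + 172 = 3428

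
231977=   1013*229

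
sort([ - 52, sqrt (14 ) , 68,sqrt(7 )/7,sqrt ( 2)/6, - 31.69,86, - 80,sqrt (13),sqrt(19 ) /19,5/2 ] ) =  [ - 80, - 52, - 31.69  ,  sqrt (19 ) /19,sqrt( 2 )/6,sqrt ( 7)/7,  5/2,sqrt(13 ),sqrt( 14 ),68, 86] 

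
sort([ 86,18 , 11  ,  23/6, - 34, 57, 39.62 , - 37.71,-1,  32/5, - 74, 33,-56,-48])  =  [ - 74,-56, - 48,-37.71,  -  34, - 1,23/6 , 32/5 , 11, 18, 33,39.62,57 , 86]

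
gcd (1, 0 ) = 1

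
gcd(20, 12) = 4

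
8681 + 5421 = 14102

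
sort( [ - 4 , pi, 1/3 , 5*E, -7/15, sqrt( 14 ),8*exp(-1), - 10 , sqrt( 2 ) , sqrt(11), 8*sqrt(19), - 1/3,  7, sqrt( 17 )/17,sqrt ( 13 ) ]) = [ - 10, - 4, - 7/15, - 1/3 , sqrt( 17) /17, 1/3,sqrt( 2), 8*exp( - 1 ), pi,sqrt( 11) , sqrt(13 ),  sqrt ( 14 ),7,5*E, 8*sqrt(19)] 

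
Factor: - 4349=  - 4349^1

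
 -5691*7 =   -  39837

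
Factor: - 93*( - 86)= 2^1*3^1*31^1*43^1 = 7998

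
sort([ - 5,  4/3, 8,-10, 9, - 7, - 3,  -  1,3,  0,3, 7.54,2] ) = [ - 10, - 7, - 5, -3, - 1, 0, 4/3, 2,3,  3,7.54,8, 9]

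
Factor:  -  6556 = - 2^2*11^1*149^1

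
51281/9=5697 + 8/9 = 5697.89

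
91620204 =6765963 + 84854241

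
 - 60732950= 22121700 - 82854650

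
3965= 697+3268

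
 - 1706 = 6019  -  7725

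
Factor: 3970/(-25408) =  - 2^( - 5)*5^1 = -5/32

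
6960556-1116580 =5843976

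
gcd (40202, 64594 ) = 2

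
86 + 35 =121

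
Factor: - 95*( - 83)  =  5^1 * 19^1* 83^1 = 7885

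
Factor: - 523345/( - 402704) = 2^ ( - 4) * 5^1*17^1*47^1*131^1*25169^( - 1 )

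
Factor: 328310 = 2^1*5^1*32831^1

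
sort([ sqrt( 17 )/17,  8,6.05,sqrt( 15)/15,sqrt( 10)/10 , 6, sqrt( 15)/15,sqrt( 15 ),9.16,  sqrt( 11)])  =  [ sqrt( 17 )/17,sqrt(15)/15,sqrt( 15 ) /15 , sqrt( 10)/10, sqrt(11 ),sqrt( 15),6,6.05, 8,9.16 ] 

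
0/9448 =0 = 0.00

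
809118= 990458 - 181340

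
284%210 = 74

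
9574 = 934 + 8640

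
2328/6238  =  1164/3119 = 0.37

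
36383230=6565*5542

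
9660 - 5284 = 4376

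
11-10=1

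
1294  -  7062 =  -5768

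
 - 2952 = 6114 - 9066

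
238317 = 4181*57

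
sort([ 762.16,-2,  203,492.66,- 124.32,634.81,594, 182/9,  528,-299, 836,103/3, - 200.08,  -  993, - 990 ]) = [ - 993, -990,-299, - 200.08, - 124.32,-2,  182/9,103/3,203,492.66 , 528, 594,634.81 , 762.16,836 ] 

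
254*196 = 49784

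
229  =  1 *229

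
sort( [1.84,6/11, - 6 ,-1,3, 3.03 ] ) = [ - 6, - 1, 6/11, 1.84 , 3,3.03 ]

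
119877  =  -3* ( - 39959)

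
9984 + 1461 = 11445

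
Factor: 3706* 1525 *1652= 9336525800 = 2^3*5^2*7^1*17^1*59^1*61^1*109^1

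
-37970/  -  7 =5424  +  2/7 = 5424.29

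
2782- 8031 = -5249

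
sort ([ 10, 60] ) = [ 10, 60]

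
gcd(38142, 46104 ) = 6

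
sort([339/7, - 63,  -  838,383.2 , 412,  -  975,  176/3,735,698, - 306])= [ - 975, - 838, - 306,-63,339/7,176/3,383.2, 412, 698, 735]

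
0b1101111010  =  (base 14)478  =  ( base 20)24A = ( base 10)890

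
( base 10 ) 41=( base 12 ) 35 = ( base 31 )1A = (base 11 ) 38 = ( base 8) 51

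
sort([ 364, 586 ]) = [ 364, 586]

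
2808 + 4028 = 6836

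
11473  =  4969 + 6504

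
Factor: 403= 13^1*31^1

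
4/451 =4/451 = 0.01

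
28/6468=1/231 = 0.00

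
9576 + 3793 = 13369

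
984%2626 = 984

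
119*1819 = 216461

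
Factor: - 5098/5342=  -  2549/2671 = - 2549^1*2671^ ( - 1) 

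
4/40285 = 4/40285 = 0.00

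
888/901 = 888/901 =0.99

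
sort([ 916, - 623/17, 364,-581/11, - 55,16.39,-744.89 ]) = [-744.89, - 55,-581/11  , - 623/17 , 16.39,364,  916] 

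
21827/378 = 57 + 281/378 = 57.74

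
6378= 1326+5052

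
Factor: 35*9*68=2^2*3^2*5^1 * 7^1*17^1 = 21420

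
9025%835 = 675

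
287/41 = 7 = 7.00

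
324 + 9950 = 10274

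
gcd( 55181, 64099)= 7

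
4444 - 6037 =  - 1593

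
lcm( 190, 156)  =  14820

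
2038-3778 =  - 1740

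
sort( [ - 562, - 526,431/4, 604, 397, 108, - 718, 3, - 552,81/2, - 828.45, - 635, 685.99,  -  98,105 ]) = [ - 828.45, - 718, - 635, - 562, - 552, - 526,-98, 3, 81/2, 105,431/4, 108, 397, 604,685.99 ]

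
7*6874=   48118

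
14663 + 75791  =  90454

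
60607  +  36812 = 97419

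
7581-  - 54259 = 61840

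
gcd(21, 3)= 3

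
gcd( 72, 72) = 72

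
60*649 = 38940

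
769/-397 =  - 769/397 = - 1.94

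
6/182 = 3/91= 0.03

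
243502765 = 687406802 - 443904037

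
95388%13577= 349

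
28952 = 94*308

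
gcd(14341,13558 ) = 1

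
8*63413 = 507304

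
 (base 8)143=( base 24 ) 43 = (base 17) 5E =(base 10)99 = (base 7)201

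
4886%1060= 646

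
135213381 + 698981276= 834194657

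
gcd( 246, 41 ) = 41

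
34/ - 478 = -17/239 = -0.07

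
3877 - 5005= - 1128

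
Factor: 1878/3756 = 2^ (  -  1) = 1/2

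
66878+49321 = 116199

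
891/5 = 178 + 1/5 = 178.20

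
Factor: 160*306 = 48960= 2^6 *3^2 * 5^1*17^1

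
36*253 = 9108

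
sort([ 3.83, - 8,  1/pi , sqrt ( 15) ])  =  [ - 8, 1/pi , 3.83 , sqrt(15 )]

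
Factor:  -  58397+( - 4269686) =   -  41^1*105563^1 = - 4328083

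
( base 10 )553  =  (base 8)1051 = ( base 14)2b7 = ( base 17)1f9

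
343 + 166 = 509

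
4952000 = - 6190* ( - 800 ) 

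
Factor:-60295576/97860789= - 2^3*3^( - 2)*11^1*13^(- 1 )*17^(-1)*49201^(-1)*685177^1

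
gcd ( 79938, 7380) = 18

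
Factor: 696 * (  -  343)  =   -2^3*3^1 * 7^3*29^1 = - 238728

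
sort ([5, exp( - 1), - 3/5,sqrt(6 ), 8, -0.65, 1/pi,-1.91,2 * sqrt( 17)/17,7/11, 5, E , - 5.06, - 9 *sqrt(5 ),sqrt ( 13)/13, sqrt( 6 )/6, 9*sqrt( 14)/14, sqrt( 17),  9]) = [ - 9*sqrt( 5 ), - 5.06, - 1.91, - 0.65, -3/5,sqrt( 13 ) /13,  1/pi,exp(  -  1 ), sqrt( 6 )/6, 2 * sqrt(17)/17, 7/11, 9*sqrt( 14 ) /14,sqrt( 6 ), E,  sqrt( 17 ),5,5, 8, 9]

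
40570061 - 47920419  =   - 7350358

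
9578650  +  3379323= 12957973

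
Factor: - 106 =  - 2^1*53^1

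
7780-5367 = 2413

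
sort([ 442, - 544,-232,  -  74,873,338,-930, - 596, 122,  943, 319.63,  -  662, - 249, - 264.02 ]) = [  -  930, - 662,- 596,  -  544, - 264.02, - 249,-232 ,- 74,122,319.63, 338, 442,873, 943 ]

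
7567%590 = 487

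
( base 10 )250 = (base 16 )FA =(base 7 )505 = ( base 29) 8I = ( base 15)11A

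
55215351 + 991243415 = 1046458766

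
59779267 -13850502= 45928765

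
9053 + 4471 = 13524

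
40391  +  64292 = 104683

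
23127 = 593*39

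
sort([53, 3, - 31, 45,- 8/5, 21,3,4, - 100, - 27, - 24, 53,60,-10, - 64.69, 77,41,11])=[ - 100, - 64.69,-31, - 27, - 24, - 10 ,-8/5,3,3, 4,11,21, 41,45,53,53, 60,77]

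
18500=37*500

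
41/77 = 41/77 = 0.53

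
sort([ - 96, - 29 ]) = [ - 96, - 29]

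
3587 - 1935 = 1652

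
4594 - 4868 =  - 274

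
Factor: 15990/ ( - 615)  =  - 2^1 * 13^1 = - 26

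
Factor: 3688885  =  5^1*113^1*6529^1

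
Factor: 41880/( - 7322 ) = -20940/3661= - 2^2*3^1*5^1*7^(- 1 )* 349^1*523^( - 1)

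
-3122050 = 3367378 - 6489428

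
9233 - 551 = 8682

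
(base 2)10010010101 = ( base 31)16q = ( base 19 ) 34e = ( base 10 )1173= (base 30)193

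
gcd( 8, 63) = 1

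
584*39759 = 23219256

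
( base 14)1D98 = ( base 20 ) db6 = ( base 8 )12462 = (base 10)5426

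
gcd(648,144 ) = 72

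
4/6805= 4/6805 =0.00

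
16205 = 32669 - 16464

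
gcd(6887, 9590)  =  1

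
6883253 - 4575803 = 2307450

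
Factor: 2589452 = 2^2*647363^1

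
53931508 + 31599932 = 85531440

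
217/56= 3 + 7/8 = 3.88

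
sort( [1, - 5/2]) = [ - 5/2,1 ]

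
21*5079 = 106659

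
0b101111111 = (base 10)383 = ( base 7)1055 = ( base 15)1a8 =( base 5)3013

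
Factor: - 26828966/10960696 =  - 13414483/5480348 = - 2^( - 2 )*23^( - 1)*71^( -1)*107^1*283^1*443^1*839^(-1)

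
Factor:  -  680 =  - 2^3*5^1*17^1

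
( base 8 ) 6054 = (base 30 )3dq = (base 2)110000101100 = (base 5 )44431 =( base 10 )3116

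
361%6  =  1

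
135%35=30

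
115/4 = 28 + 3/4 = 28.75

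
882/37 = 23 + 31/37 = 23.84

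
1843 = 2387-544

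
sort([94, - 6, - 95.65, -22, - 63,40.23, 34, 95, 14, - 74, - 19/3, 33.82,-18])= [-95.65, - 74, - 63,- 22, - 18, - 19/3, - 6 , 14,33.82,34, 40.23, 94, 95] 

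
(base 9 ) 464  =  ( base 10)382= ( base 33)BJ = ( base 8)576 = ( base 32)bu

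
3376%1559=258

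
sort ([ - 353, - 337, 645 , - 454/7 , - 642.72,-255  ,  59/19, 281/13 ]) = [- 642.72, - 353, - 337, - 255, - 454/7, 59/19, 281/13,645]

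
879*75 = 65925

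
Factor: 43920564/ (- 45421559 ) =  - 2^2*3^1 *557^1*6571^1*45421559^( - 1)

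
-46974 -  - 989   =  -45985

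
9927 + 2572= 12499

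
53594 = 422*127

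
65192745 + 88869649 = 154062394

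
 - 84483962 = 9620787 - 94104749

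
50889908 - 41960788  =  8929120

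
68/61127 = 68/61127  =  0.00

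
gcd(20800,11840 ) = 320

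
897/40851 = 299/13617 = 0.02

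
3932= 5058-1126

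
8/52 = 2/13  =  0.15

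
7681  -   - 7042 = 14723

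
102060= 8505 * 12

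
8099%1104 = 371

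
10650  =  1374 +9276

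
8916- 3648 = 5268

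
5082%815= 192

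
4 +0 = 4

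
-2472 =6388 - 8860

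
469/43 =10 + 39/43 =10.91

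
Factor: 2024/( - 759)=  - 8/3 = - 2^3*3^( - 1)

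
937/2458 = 937/2458 = 0.38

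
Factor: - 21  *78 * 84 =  - 137592 = - 2^3*3^3 * 7^2*13^1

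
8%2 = 0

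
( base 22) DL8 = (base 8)15152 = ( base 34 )5su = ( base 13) 3102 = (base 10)6762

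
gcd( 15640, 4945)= 115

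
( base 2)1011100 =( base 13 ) 71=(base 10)92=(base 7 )161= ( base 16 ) 5c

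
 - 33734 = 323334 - 357068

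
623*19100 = 11899300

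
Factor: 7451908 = 2^2 *23^1*107^1*757^1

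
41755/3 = 41755/3  =  13918.33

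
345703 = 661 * 523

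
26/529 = 26/529= 0.05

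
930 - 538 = 392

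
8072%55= 42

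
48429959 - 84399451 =- 35969492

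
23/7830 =23/7830 = 0.00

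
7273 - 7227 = 46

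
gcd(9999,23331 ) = 3333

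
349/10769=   349/10769 = 0.03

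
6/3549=2/1183 = 0.00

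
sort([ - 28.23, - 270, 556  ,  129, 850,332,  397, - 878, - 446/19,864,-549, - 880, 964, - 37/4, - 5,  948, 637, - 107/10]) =[-880, - 878, - 549, - 270, - 28.23,- 446/19, - 107/10,  -  37/4, - 5,129,332, 397,556 , 637,  850,  864 , 948,964]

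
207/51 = 4+1/17 = 4.06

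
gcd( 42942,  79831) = 1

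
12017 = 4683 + 7334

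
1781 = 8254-6473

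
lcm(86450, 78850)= 7175350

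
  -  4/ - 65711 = 4/65711= 0.00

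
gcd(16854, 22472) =5618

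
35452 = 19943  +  15509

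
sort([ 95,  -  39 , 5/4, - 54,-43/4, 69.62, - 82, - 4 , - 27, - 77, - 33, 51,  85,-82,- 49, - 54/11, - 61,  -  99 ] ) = [ - 99, - 82, - 82, - 77, - 61 , - 54, - 49, - 39, - 33,-27  ,-43/4,-54/11, - 4, 5/4,51,69.62,85,  95]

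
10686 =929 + 9757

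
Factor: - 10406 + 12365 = 3^1*653^1 = 1959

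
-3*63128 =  -189384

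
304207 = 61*4987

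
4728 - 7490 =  - 2762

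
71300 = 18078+53222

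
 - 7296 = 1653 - 8949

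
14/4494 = 1/321 =0.00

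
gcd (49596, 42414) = 6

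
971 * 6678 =6484338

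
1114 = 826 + 288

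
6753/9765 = 2251/3255 = 0.69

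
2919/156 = 18 + 37/52 = 18.71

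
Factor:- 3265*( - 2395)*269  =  5^2*269^1*479^1* 653^1   =  2103492575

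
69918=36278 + 33640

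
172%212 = 172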